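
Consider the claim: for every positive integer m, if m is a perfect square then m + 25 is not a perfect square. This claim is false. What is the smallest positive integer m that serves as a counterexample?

For m = 1, 4, 9, 16, …, 81, 100, 121 the conclusion holds.
m = 144: 144 = 12² and 144 + 25 = 169 = 13².
Thus m = 144 disproves the claim, and no smaller m works.

m = 144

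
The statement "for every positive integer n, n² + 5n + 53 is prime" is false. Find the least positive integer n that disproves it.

n = 3

A counterexample is any positive integer n such that n² + 5n + 53 is not prime; we check each in order.
n = 1: n² + 5n + 53 = 59, prime.
n = 2: n² + 5n + 53 = 67, prime.
n = 3: n² + 5n + 53 = 77 = 7 × 11, composite.
Thus n = 3 disproves the claim, and no smaller n works.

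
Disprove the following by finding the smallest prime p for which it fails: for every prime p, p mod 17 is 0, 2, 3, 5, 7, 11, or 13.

For p = 2, 3, 5, 7, 11, 13, 17, 19 the conclusion holds.
p = 23: 23 mod 17 = 6 — not in {0, 2, 3, 5, 7, 11, 13}.

p = 23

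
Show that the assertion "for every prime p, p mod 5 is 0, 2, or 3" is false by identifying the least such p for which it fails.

We need the least prime p for which the claim fails.
The first 4 eligible values, up to p = 7, all satisfy the conclusion.
p = 11: 11 mod 5 = 1 — not in {0, 2, 3}.

p = 11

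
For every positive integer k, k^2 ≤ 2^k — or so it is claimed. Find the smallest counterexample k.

k = 1: k^2 = 1 and 2^k = 2, so 1 ≤ 2.
k = 2: k^2 = 4 and 2^k = 4, so 4 ≤ 4.
k = 3: k^2 = 9 and 2^k = 8, so 9 > 8.

k = 3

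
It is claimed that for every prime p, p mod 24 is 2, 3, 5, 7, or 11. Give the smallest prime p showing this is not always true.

Check each prime p in order until the claim fails.
p = 2: 2 mod 24 = 2.
p = 3: 3 mod 24 = 3.
p = 5: 5 mod 24 = 5.
p = 7: 7 mod 24 = 7.
p = 11: 11 mod 24 = 11.
p = 13: 13 mod 24 = 13 — not in {2, 3, 5, 7, 11}.

p = 13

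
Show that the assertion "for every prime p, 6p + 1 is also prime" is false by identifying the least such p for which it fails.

p = 19

For p = 2, 3, 5, 7, 11, 13, 17 the conclusion holds.
p = 19: 6p + 1 = 115 = 5 × 23, not prime.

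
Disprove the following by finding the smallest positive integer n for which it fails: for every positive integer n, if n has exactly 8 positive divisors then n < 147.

n = 152

A counterexample is any positive integer n such that n has exactly 8 positive divisors but the claim fails; we check each in order.
The first 20 eligible values, up to n = 138, all satisfy the conclusion.
n = 152: τ(152) = 8; 152 ≥ 147.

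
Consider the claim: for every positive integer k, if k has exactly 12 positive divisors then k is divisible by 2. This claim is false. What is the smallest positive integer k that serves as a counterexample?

We need the least positive integer k for which k has exactly 12 positive divisors but k is not divisible by 2.
For k = 60, 72, 84, 90, …, 294, 306, 308 the conclusion holds.
k = 315: τ(315) = 12; 315 mod 2 = 1.
Hence k = 315 is a counterexample.

k = 315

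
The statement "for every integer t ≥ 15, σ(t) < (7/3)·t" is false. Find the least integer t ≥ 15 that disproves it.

t = 24

Check each integer t ≥ 15 in order until the claim fails.
For t = 15, 16, 17, 18, 19, 20, 21, 22, 23 the conclusion holds.
t = 24: σ(24) = 60; 60 ≥ 56.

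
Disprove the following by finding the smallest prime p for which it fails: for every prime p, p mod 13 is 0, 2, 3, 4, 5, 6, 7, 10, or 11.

A counterexample is any prime p such that the claim fails; we check each in order.
For p = 2, 3, 5, 7, …, 37, 41, 43 the conclusion holds.
p = 47: 47 mod 13 = 8 — not in {0, 2, 3, 4, 5, 6, 7, 10, 11}.
Hence p = 47 is a counterexample.

p = 47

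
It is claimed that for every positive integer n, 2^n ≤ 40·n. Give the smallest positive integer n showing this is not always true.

n = 9

Check each positive integer n in order until 2^n > 40·n.
n = 1: 2^n = 2 and 40·n = 40, so 2 ≤ 40.
n = 2: 2^n = 4 and 40·n = 80, so 4 ≤ 80.
n = 3: 2^n = 8 and 40·n = 120, so 8 ≤ 120.
n = 4: 2^n = 16 and 40·n = 160, so 16 ≤ 160.
n = 5: 2^n = 32 and 40·n = 200, so 32 ≤ 200.
n = 6: 2^n = 64 and 40·n = 240, so 64 ≤ 240.
n = 7: 2^n = 128 and 40·n = 280, so 128 ≤ 280.
n = 8: 2^n = 256 and 40·n = 320, so 256 ≤ 320.
n = 9: 2^n = 512 and 40·n = 360, so 512 > 360.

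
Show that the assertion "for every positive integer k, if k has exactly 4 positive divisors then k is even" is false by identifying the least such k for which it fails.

k = 15

We need the least positive integer k for which k has exactly 4 positive divisors but k is odd.
The first 4 eligible values, up to k = 14, all satisfy the conclusion.
k = 15: divisors of 15: 1, 3, 5, 15; 15 is odd.
So k = 15 is the smallest counterexample.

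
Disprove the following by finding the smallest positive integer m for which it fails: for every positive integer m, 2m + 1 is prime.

m = 4

A counterexample is any positive integer m such that 2m + 1 is not prime; we check each in order.
m = 1: 2m + 1 = 3, prime.
m = 2: 2m + 1 = 5, prime.
m = 3: 2m + 1 = 7, prime.
m = 4: 2m + 1 = 9 = 3 × 3, composite.
Hence m = 4 is a counterexample.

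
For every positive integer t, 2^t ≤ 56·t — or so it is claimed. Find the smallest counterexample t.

For t = 1, 2, 3, 4, 5, 6, 7, 8 the conclusion holds.
t = 9: 2^t = 512 and 56·t = 504, so 512 > 504.
So t = 9 is the smallest counterexample.

t = 9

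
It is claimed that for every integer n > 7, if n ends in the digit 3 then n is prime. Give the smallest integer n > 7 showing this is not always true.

A counterexample is any integer n > 7 such that n ends in the digit 3 but n is not prime; we check each in order.
For n = 13, 23 the conclusion holds.
n = 33: 33 ends in 3; 33 = 3 × 11, composite.
Hence n = 33 is a counterexample.

n = 33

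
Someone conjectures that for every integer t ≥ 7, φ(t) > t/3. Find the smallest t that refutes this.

t = 7: φ(7) = 6 and 7/3 = 7/3, so φ(7) > 7/3.
t = 8: φ(8) = 4 and 8/3 = 8/3, so φ(8) > 8/3.
t = 9: φ(9) = 6 and 9/3 = 3, so φ(9) > 9/3.
t = 10: φ(10) = 4 and 10/3 = 10/3, so φ(10) > 10/3.
t = 11: φ(11) = 10 and 11/3 = 11/3, so φ(11) > 11/3.
t = 12: φ(12) = 4 and 12/3 = 4, so φ(12) ≤ 12/3.
Thus t = 12 disproves the claim, and no smaller t works.

t = 12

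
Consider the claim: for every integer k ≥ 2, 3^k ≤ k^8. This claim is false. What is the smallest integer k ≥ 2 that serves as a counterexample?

k = 23

For k = 2, 3, 4, 5, …, 20, 21, 22 the conclusion holds.
k = 23: 3^k = 94143178827 and k^8 = 78310985281, so 94143178827 > 78310985281.
Thus k = 23 disproves the claim, and no smaller k works.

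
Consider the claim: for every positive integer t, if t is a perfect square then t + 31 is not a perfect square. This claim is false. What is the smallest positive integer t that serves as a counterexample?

A counterexample is any positive integer t such that t is a perfect square but t + 31 is a perfect square; we check each in order.
For t = 1, 4, 9, 16, …, 144, 169, 196 the conclusion holds.
t = 225: 225 = 15² and 225 + 31 = 256 = 16².

t = 225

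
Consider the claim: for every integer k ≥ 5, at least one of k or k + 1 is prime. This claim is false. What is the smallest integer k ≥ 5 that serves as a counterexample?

Check each integer k ≥ 5 in order until k, k + 1 are both composite.
For k = 5, 6, 7 the conclusion holds.
k = 8: 8 = 2 × 4; 9 = 3 × 3 — both composite.

k = 8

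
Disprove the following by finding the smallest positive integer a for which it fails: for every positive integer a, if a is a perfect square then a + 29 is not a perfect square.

We need the least positive integer a for which a is a perfect square but a + 29 is a perfect square.
For a = 1, 4, 9, 16, …, 121, 144, 169 the conclusion holds.
a = 196: 196 = 14² and 196 + 29 = 225 = 15².
So a = 196 is the smallest counterexample.

a = 196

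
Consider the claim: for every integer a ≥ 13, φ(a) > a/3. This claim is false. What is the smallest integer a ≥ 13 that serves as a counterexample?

a = 18

a = 13: φ(13) = 12 and 13/3 = 13/3, so φ(13) > 13/3.
a = 14: φ(14) = 6 and 14/3 = 14/3, so φ(14) > 14/3.
a = 15: φ(15) = 8 and 15/3 = 5, so φ(15) > 15/3.
a = 16: φ(16) = 8 and 16/3 = 16/3, so φ(16) > 16/3.
a = 17: φ(17) = 16 and 17/3 = 17/3, so φ(17) > 17/3.
a = 18: φ(18) = 6 and 18/3 = 6, so φ(18) ≤ 18/3.
Thus a = 18 disproves the claim, and no smaller a works.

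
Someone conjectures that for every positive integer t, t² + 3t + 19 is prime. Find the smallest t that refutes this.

We need the least positive integer t for which t² + 3t + 19 is not prime.
For t = 1, 2, 3, 4, …, 12, 13, 14 the conclusion holds.
t = 15: t² + 3t + 19 = 289 = 17 × 17, composite.
Hence t = 15 is a counterexample.

t = 15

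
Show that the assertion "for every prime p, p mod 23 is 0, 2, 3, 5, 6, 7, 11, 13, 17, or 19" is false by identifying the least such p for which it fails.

p = 31

Check each prime p in order until the claim fails.
For p = 2, 3, 5, 7, 11, 13, 17, 19, 23, 29 the conclusion holds.
p = 31: 31 mod 23 = 8 — not in {0, 2, 3, 5, 6, 7, 11, 13, 17, 19}.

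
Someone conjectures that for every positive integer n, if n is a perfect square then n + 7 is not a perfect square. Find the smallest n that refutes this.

For n = 1, 4 the conclusion holds.
n = 9: 9 = 3² and 9 + 7 = 16 = 4².

n = 9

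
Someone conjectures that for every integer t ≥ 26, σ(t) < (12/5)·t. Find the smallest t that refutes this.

Check each integer t ≥ 26 in order until the claim fails.
For t = 26, 27, 28, 29 the conclusion holds.
t = 30: σ(30) = 72; 72 ≥ 72.
So t = 30 is the smallest counterexample.

t = 30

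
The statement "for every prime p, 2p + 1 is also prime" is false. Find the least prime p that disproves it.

p = 7

p = 2: 2p + 1 = 5, prime.
p = 3: 2p + 1 = 7, prime.
p = 5: 2p + 1 = 11, prime.
p = 7: 2p + 1 = 15 = 3 × 5, not prime.
Thus p = 7 disproves the claim, and no smaller p works.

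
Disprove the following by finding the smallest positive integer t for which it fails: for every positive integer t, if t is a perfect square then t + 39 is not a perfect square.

We need the least positive integer t for which t is a perfect square but t + 39 is a perfect square.
The first 4 eligible values, up to t = 16, all satisfy the conclusion.
t = 25: 25 = 5² and 25 + 39 = 64 = 8².
Hence t = 25 is a counterexample.

t = 25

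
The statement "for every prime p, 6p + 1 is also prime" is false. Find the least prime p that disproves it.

p = 19

p = 2: 6p + 1 = 13, prime.
p = 3: 6p + 1 = 19, prime.
p = 5: 6p + 1 = 31, prime.
p = 7: 6p + 1 = 43, prime.
p = 11: 6p + 1 = 67, prime.
p = 13: 6p + 1 = 79, prime.
p = 17: 6p + 1 = 103, prime.
p = 19: 6p + 1 = 115 = 5 × 23, not prime.
Hence p = 19 is a counterexample.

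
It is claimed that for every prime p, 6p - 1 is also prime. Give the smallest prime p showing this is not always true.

p = 11

We need the least prime p for which 6p - 1 is not prime.
p = 2: 6p - 1 = 11, prime.
p = 3: 6p - 1 = 17, prime.
p = 5: 6p - 1 = 29, prime.
p = 7: 6p - 1 = 41, prime.
p = 11: 6p - 1 = 65 = 5 × 13, not prime.
So p = 11 is the smallest counterexample.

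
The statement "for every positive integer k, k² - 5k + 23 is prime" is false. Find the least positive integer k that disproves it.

Check each positive integer k in order until k² - 5k + 23 is not prime.
For k = 1, 2, 3, 4, …, 16, 17, 18 the conclusion holds.
k = 19: k² - 5k + 23 = 289 = 17 × 17, composite.
So k = 19 is the smallest counterexample.

k = 19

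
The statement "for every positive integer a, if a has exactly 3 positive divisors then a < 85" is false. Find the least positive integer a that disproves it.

Check each positive integer a in order until a has exactly 3 positive divisors but the claim fails.
The first 4 eligible values, up to a = 49, all satisfy the conclusion.
a = 121: τ(121) = 3; 121 ≥ 85.

a = 121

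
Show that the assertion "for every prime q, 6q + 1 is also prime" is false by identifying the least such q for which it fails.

A counterexample is any prime q such that 6q + 1 is not prime; we check each in order.
The first 7 eligible values, up to q = 17, all satisfy the conclusion.
q = 19: 6q + 1 = 115 = 5 × 23, not prime.

q = 19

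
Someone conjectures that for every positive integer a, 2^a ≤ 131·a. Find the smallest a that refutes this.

We need the least positive integer a for which 2^a > 131·a.
For a = 1, 2, 3, 4, 5, 6, 7, 8, 9, 10 the conclusion holds.
a = 11: 2^a = 2048 and 131·a = 1441, so 2048 > 1441.
Thus a = 11 disproves the claim, and no smaller a works.

a = 11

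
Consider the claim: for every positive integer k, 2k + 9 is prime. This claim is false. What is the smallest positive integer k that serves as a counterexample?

A counterexample is any positive integer k such that 2k + 9 is not prime; we check each in order.
For k = 1, 2 the conclusion holds.
k = 3: 2k + 9 = 15 = 3 × 5, composite.
Hence k = 3 is a counterexample.

k = 3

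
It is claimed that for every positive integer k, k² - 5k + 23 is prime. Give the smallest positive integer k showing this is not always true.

We need the least positive integer k for which k² - 5k + 23 is not prime.
For k = 1, 2, 3, 4, …, 16, 17, 18 the conclusion holds.
k = 19: k² - 5k + 23 = 289 = 17 × 17, composite.

k = 19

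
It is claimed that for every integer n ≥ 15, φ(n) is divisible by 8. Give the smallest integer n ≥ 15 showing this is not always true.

Check each integer n ≥ 15 in order until φ(n) is not divisible by 8.
For n = 15, 16, 17 the conclusion holds.
n = 18: φ(18) = 6; 6 mod 8 = 6.

n = 18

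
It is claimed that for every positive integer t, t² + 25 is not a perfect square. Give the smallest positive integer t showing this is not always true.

A counterexample is any positive integer t such that t² + 25 is a perfect square; we check each in order.
The first 11 eligible values, up to t = 11, all satisfy the conclusion.
t = 12: 12² + 25 = 169 = 13², a perfect square.

t = 12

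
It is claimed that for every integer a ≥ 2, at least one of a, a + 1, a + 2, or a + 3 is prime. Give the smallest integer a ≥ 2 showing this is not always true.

For a = 2, 3, 4, 5, …, 21, 22, 23 the conclusion holds.
a = 24: 24 = 2 × 12; 25 = 5 × 5; 26 = 2 × 13; 27 = 3 × 9 — all composite.

a = 24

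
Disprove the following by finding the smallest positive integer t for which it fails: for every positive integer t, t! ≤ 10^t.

The first 24 eligible values, up to t = 24, all satisfy the conclusion.
t = 25: t! = 15511210043330985984000000 and 10^t = 10000000000000000000000000, so 15511210043330985984000000 > 10000000000000000000000000.

t = 25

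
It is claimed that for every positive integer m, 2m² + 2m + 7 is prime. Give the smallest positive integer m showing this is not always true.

m = 6

Check each positive integer m in order until 2m² + 2m + 7 is not prime.
For m = 1, 2, 3, 4, 5 the conclusion holds.
m = 6: 2m² + 2m + 7 = 91 = 7 × 13, composite.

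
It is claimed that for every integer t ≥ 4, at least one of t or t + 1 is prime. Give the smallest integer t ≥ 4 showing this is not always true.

t = 8

t = 4: 5 is prime.
t = 5: 5 is prime.
t = 6: 7 is prime.
t = 7: 7 is prime.
t = 8: 8 = 2 × 4; 9 = 3 × 3 — both composite.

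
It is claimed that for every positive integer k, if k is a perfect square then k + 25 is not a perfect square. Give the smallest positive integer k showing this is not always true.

k = 144

We need the least positive integer k for which k is a perfect square but k + 25 is a perfect square.
For k = 1, 4, 9, 16, …, 81, 100, 121 the conclusion holds.
k = 144: 144 = 12² and 144 + 25 = 169 = 13².
So k = 144 is the smallest counterexample.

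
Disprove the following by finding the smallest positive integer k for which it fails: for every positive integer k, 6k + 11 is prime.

A counterexample is any positive integer k such that 6k + 11 is not prime; we check each in order.
k = 1: 6k + 11 = 17, prime.
k = 2: 6k + 11 = 23, prime.
k = 3: 6k + 11 = 29, prime.
k = 4: 6k + 11 = 35 = 5 × 7, composite.

k = 4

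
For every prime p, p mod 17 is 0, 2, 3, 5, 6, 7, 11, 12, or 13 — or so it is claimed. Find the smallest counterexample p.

We need the least prime p for which the claim fails.
For p = 2, 3, 5, 7, 11, 13, 17, 19, 23, 29 the conclusion holds.
p = 31: 31 mod 17 = 14 — not in {0, 2, 3, 5, 6, 7, 11, 12, 13}.
Hence p = 31 is a counterexample.

p = 31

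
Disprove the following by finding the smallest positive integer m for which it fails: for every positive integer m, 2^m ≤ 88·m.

m = 10

The first 9 eligible values, up to m = 9, all satisfy the conclusion.
m = 10: 2^m = 1024 and 88·m = 880, so 1024 > 880.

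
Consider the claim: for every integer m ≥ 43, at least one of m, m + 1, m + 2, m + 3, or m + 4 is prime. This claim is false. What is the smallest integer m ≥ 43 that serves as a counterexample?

A counterexample is any integer m ≥ 43 such that m, m + 1, m + 2, m + 3, m + 4 are all composite; we check each in order.
For m = 43, 44, 45, 46, 47 the conclusion holds.
m = 48: 48 = 2 × 24; 49 = 7 × 7; 50 = 2 × 25; 51 = 3 × 17; 52 = 2 × 26 — all composite.

m = 48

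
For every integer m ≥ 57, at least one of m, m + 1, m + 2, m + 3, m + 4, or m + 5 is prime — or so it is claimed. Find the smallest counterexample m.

m = 90

A counterexample is any integer m ≥ 57 such that m, m + 1, m + 2, m + 3, m + 4, m + 5 are all composite; we check each in order.
For m = 57, 58, 59, 60, …, 87, 88, 89 the conclusion holds.
m = 90: 90 = 2 × 45; 91 = 7 × 13; 92 = 2 × 46; 93 = 3 × 31; 94 = 2 × 47; 95 = 5 × 19 — all composite.
Thus m = 90 disproves the claim, and no smaller m works.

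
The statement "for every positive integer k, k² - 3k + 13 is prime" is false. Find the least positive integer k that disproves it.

For k = 1, 2, 3, 4, …, 9, 10, 11 the conclusion holds.
k = 12: k² - 3k + 13 = 121 = 11 × 11, composite.
Hence k = 12 is a counterexample.

k = 12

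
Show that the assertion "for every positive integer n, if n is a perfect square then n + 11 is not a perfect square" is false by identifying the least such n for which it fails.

Check each positive integer n in order until n is a perfect square but n + 11 is a perfect square.
n = 1: 1 + 11 = 12, not a perfect square.
n = 4: 4 + 11 = 15, not a perfect square.
n = 9: 9 + 11 = 20, not a perfect square.
n = 16: 16 + 11 = 27, not a perfect square.
n = 25: 25 = 5² and 25 + 11 = 36 = 6².

n = 25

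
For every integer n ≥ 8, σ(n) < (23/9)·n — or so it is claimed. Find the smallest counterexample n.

n = 48

The first 40 eligible values, up to n = 47, all satisfy the conclusion.
n = 48: σ(48) = 124; 124 ≥ 368/3.
Hence n = 48 is a counterexample.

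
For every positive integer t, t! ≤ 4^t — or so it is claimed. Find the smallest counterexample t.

t = 9

We need the least positive integer t for which t! > 4^t.
For t = 1, 2, 3, 4, 5, 6, 7, 8 the conclusion holds.
t = 9: t! = 362880 and 4^t = 262144, so 362880 > 262144.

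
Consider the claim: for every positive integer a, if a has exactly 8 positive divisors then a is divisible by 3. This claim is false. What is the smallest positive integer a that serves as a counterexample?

Check each positive integer a in order until a has exactly 8 positive divisors but a is not divisible by 3.
For a = 24, 30 the conclusion holds.
a = 40: τ(40) = 8; 40 mod 3 = 1.

a = 40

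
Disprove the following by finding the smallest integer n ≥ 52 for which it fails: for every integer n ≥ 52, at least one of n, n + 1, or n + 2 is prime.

Check each integer n ≥ 52 in order until n, n + 1, n + 2 are all composite.
n = 52: 53 is prime.
n = 53: 53 is prime.
n = 54: 54 = 2 × 27; 55 = 5 × 11; 56 = 2 × 28 — all composite.

n = 54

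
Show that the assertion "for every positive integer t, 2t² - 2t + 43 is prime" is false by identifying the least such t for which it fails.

For t = 1, 2 the conclusion holds.
t = 3: 2t² - 2t + 43 = 55 = 5 × 11, composite.
Hence t = 3 is a counterexample.

t = 3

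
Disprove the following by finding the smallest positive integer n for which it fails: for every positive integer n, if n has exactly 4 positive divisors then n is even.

We need the least positive integer n for which n has exactly 4 positive divisors but n is odd.
For n = 6, 8, 10, 14 the conclusion holds.
n = 15: divisors of 15: 1, 3, 5, 15; 15 is odd.
So n = 15 is the smallest counterexample.

n = 15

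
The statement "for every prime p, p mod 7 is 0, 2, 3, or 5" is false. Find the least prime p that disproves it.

Check each prime p in order until the claim fails.
For p = 2, 3, 5, 7 the conclusion holds.
p = 11: 11 mod 7 = 4 — not in {0, 2, 3, 5}.

p = 11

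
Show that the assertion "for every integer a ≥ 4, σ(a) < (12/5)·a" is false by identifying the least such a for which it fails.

We need the least integer a ≥ 4 for which the claim fails.
For a = 4, 5, 6, 7, …, 21, 22, 23 the conclusion holds.
a = 24: σ(24) = 60; 60 ≥ 288/5.
Thus a = 24 disproves the claim, and no smaller a works.

a = 24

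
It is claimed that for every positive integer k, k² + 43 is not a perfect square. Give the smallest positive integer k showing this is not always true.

Check each positive integer k in order until k² + 43 is a perfect square.
The first 20 eligible values, up to k = 20, all satisfy the conclusion.
k = 21: 21² + 43 = 484 = 22², a perfect square.
Hence k = 21 is a counterexample.

k = 21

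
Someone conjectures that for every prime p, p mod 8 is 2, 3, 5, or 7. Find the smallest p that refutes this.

p = 2: 2 mod 8 = 2.
p = 3: 3 mod 8 = 3.
p = 5: 5 mod 8 = 5.
p = 7: 7 mod 8 = 7.
p = 11: 11 mod 8 = 3.
p = 13: 13 mod 8 = 5.
p = 17: 17 mod 8 = 1 — not in {2, 3, 5, 7}.
Hence p = 17 is a counterexample.

p = 17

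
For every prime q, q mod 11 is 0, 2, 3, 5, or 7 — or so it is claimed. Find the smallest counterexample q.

A counterexample is any prime q such that the claim fails; we check each in order.
q = 2: 2 mod 11 = 2.
q = 3: 3 mod 11 = 3.
q = 5: 5 mod 11 = 5.
q = 7: 7 mod 11 = 7.
q = 11: 11 mod 11 = 0.
q = 13: 13 mod 11 = 2.
q = 17: 17 mod 11 = 6 — not in {0, 2, 3, 5, 7}.

q = 17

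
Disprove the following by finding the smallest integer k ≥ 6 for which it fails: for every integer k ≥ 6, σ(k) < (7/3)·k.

A counterexample is any integer k ≥ 6 such that the claim fails; we check each in order.
For k = 6, 7, 8, 9, 10, 11 the conclusion holds.
k = 12: σ(12) = 28; 28 ≥ 28.
Thus k = 12 disproves the claim, and no smaller k works.

k = 12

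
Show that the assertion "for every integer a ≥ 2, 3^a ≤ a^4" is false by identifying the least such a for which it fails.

We need the least integer a ≥ 2 for which 3^a > a^4.
a = 2: 3^a = 9 and a^4 = 16, so 9 ≤ 16.
a = 3: 3^a = 27 and a^4 = 81, so 27 ≤ 81.
a = 4: 3^a = 81 and a^4 = 256, so 81 ≤ 256.
a = 5: 3^a = 243 and a^4 = 625, so 243 ≤ 625.
a = 6: 3^a = 729 and a^4 = 1296, so 729 ≤ 1296.
a = 7: 3^a = 2187 and a^4 = 2401, so 2187 ≤ 2401.
a = 8: 3^a = 6561 and a^4 = 4096, so 6561 > 4096.

a = 8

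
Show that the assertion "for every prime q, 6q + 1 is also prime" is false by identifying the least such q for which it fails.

q = 19

For q = 2, 3, 5, 7, 11, 13, 17 the conclusion holds.
q = 19: 6q + 1 = 115 = 5 × 23, not prime.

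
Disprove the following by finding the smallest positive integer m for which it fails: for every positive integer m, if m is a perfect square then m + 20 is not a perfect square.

m = 16

We need the least positive integer m for which m is a perfect square but m + 20 is a perfect square.
m = 1: 1 + 20 = 21, not a perfect square.
m = 4: 4 + 20 = 24, not a perfect square.
m = 9: 9 + 20 = 29, not a perfect square.
m = 16: 16 = 4² and 16 + 20 = 36 = 6².
Hence m = 16 is a counterexample.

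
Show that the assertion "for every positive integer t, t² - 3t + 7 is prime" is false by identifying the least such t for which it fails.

t = 6

We need the least positive integer t for which t² - 3t + 7 is not prime.
t = 1: t² - 3t + 7 = 5, prime.
t = 2: t² - 3t + 7 = 5, prime.
t = 3: t² - 3t + 7 = 7, prime.
t = 4: t² - 3t + 7 = 11, prime.
t = 5: t² - 3t + 7 = 17, prime.
t = 6: t² - 3t + 7 = 25 = 5 × 5, composite.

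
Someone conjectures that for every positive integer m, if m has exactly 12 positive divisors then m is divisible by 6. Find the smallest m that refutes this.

The first 8 eligible values, up to m = 132, all satisfy the conclusion.
m = 140: τ(140) = 12; 140 mod 6 = 2.
So m = 140 is the smallest counterexample.

m = 140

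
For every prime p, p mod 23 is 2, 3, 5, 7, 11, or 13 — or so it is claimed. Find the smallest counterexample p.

The first 6 eligible values, up to p = 13, all satisfy the conclusion.
p = 17: 17 mod 23 = 17 — not in {2, 3, 5, 7, 11, 13}.

p = 17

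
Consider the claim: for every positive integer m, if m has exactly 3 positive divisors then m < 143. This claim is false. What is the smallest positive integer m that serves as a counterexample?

We need the least positive integer m for which m has exactly 3 positive divisors but the claim fails.
m = 4: τ(4) = 3; 4 < 143.
m = 9: τ(9) = 3; 9 < 143.
m = 25: τ(25) = 3; 25 < 143.
m = 49: τ(49) = 3; 49 < 143.
m = 121: τ(121) = 3; 121 < 143.
m = 169: τ(169) = 3; 169 ≥ 143.
So m = 169 is the smallest counterexample.

m = 169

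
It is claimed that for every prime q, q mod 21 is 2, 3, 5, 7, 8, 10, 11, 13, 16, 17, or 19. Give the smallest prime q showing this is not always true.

q = 41

For q = 2, 3, 5, 7, …, 29, 31, 37 the conclusion holds.
q = 41: 41 mod 21 = 20 — not in {2, 3, 5, 7, 8, 10, 11, 13, 16, 17, 19}.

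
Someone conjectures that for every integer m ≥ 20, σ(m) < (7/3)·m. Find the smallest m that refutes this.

m = 20: σ(20) = 42; 42 < 140/3.
m = 21: σ(21) = 32; 32 < 49.
m = 22: σ(22) = 36; 36 < 154/3.
m = 23: σ(23) = 24; 24 < 161/3.
m = 24: σ(24) = 60; 60 ≥ 56.

m = 24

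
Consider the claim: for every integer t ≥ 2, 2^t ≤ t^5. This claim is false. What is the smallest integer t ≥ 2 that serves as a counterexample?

t = 23

A counterexample is any integer t ≥ 2 such that 2^t > t^5; we check each in order.
The first 21 eligible values, up to t = 22, all satisfy the conclusion.
t = 23: 2^t = 8388608 and t^5 = 6436343, so 8388608 > 6436343.
So t = 23 is the smallest counterexample.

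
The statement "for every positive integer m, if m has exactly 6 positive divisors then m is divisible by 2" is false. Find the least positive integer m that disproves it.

m = 45

A counterexample is any positive integer m such that m has exactly 6 positive divisors but m is not divisible by 2; we check each in order.
For m = 12, 18, 20, 28, 32, 44 the conclusion holds.
m = 45: τ(45) = 6; 45 mod 2 = 1.
So m = 45 is the smallest counterexample.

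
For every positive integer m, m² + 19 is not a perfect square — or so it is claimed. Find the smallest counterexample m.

m = 9

m = 1: 1² + 19 = 20, not a perfect square.
m = 2: 2² + 19 = 23, not a perfect square.
m = 3: 3² + 19 = 28, not a perfect square.
m = 4: 4² + 19 = 35, not a perfect square.
m = 5: 5² + 19 = 44, not a perfect square.
m = 6: 6² + 19 = 55, not a perfect square.
m = 7: 7² + 19 = 68, not a perfect square.
m = 8: 8² + 19 = 83, not a perfect square.
m = 9: 9² + 19 = 100 = 10², a perfect square.
Hence m = 9 is a counterexample.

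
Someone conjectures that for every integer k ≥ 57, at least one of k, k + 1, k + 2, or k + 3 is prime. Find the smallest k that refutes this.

We need the least integer k ≥ 57 for which k, k + 1, k + 2, k + 3 are all composite.
The first 5 eligible values, up to k = 61, all satisfy the conclusion.
k = 62: 62 = 2 × 31; 63 = 3 × 21; 64 = 2 × 32; 65 = 5 × 13 — all composite.

k = 62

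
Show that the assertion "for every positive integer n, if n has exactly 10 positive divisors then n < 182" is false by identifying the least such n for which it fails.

Check each positive integer n in order until n has exactly 10 positive divisors but the claim fails.
For n = 48, 80, 112, 162, 176 the conclusion holds.
n = 208: τ(208) = 10; 208 ≥ 182.
So n = 208 is the smallest counterexample.

n = 208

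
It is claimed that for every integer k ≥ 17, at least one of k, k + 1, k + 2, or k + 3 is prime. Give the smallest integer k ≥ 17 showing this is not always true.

The first 7 eligible values, up to k = 23, all satisfy the conclusion.
k = 24: 24 = 2 × 12; 25 = 5 × 5; 26 = 2 × 13; 27 = 3 × 9 — all composite.
Thus k = 24 disproves the claim, and no smaller k works.

k = 24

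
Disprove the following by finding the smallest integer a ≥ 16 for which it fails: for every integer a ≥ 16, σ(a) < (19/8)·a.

a = 24

Check each integer a ≥ 16 in order until the claim fails.
a = 16: σ(16) = 31; 31 < 38.
a = 17: σ(17) = 18; 18 < 323/8.
a = 18: σ(18) = 39; 39 < 171/4.
a = 19: σ(19) = 20; 20 < 361/8.
a = 20: σ(20) = 42; 42 < 95/2.
a = 21: σ(21) = 32; 32 < 399/8.
a = 22: σ(22) = 36; 36 < 209/4.
a = 23: σ(23) = 24; 24 < 437/8.
a = 24: σ(24) = 60; 60 ≥ 57.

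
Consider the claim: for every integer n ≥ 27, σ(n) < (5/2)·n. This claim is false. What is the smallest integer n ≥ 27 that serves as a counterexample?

n = 36

Check each integer n ≥ 27 in order until the claim fails.
For n = 27, 28, 29, 30, 31, 32, 33, 34, 35 the conclusion holds.
n = 36: σ(36) = 91; 91 ≥ 90.
Thus n = 36 disproves the claim, and no smaller n works.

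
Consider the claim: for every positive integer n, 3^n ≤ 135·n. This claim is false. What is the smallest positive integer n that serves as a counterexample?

Check each positive integer n in order until 3^n > 135·n.
n = 1: 3^n = 3 and 135·n = 135, so 3 ≤ 135.
n = 2: 3^n = 9 and 135·n = 270, so 9 ≤ 270.
n = 3: 3^n = 27 and 135·n = 405, so 27 ≤ 405.
n = 4: 3^n = 81 and 135·n = 540, so 81 ≤ 540.
n = 5: 3^n = 243 and 135·n = 675, so 243 ≤ 675.
n = 6: 3^n = 729 and 135·n = 810, so 729 ≤ 810.
n = 7: 3^n = 2187 and 135·n = 945, so 2187 > 945.
Thus n = 7 disproves the claim, and no smaller n works.

n = 7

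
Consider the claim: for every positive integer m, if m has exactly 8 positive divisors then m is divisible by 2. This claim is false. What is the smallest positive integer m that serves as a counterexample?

m = 105

We need the least positive integer m for which m has exactly 8 positive divisors but m is not divisible by 2.
For m = 24, 30, 40, 42, …, 88, 102, 104 the conclusion holds.
m = 105: τ(105) = 8; 105 mod 2 = 1.
So m = 105 is the smallest counterexample.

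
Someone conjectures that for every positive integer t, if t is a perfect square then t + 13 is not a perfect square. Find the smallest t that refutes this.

The first 5 eligible values, up to t = 25, all satisfy the conclusion.
t = 36: 36 = 6² and 36 + 13 = 49 = 7².
Thus t = 36 disproves the claim, and no smaller t works.

t = 36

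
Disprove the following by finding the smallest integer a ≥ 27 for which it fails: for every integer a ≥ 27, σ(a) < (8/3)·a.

The first 33 eligible values, up to a = 59, all satisfy the conclusion.
a = 60: σ(60) = 168; 168 ≥ 160.
Hence a = 60 is a counterexample.

a = 60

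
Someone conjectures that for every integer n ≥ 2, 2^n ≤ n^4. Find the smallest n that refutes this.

n = 17

We need the least integer n ≥ 2 for which 2^n > n^4.
For n = 2, 3, 4, 5, …, 14, 15, 16 the conclusion holds.
n = 17: 2^n = 131072 and n^4 = 83521, so 131072 > 83521.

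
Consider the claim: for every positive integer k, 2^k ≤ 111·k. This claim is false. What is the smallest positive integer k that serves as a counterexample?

k = 11

We need the least positive integer k for which 2^k > 111·k.
The first 10 eligible values, up to k = 10, all satisfy the conclusion.
k = 11: 2^k = 2048 and 111·k = 1221, so 2048 > 1221.
Thus k = 11 disproves the claim, and no smaller k works.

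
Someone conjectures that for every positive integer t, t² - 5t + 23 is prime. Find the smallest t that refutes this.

A counterexample is any positive integer t such that t² - 5t + 23 is not prime; we check each in order.
For t = 1, 2, 3, 4, …, 16, 17, 18 the conclusion holds.
t = 19: t² - 5t + 23 = 289 = 17 × 17, composite.
So t = 19 is the smallest counterexample.

t = 19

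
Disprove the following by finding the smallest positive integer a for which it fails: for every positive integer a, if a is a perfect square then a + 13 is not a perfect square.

The first 5 eligible values, up to a = 25, all satisfy the conclusion.
a = 36: 36 = 6² and 36 + 13 = 49 = 7².
Thus a = 36 disproves the claim, and no smaller a works.

a = 36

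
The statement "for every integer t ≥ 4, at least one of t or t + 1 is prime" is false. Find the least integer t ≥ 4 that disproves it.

t = 8

t = 4: 5 is prime.
t = 5: 5 is prime.
t = 6: 7 is prime.
t = 7: 7 is prime.
t = 8: 8 = 2 × 4; 9 = 3 × 3 — both composite.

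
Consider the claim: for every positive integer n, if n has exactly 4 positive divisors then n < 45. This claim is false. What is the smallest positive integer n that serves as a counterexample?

n = 46

A counterexample is any positive integer n such that n has exactly 4 positive divisors but the claim fails; we check each in order.
For n = 6, 8, 10, 14, …, 35, 38, 39 the conclusion holds.
n = 46: τ(46) = 4; 46 ≥ 45.
Thus n = 46 disproves the claim, and no smaller n works.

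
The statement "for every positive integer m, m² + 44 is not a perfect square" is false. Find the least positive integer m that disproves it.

m = 10

The first 9 eligible values, up to m = 9, all satisfy the conclusion.
m = 10: 10² + 44 = 144 = 12², a perfect square.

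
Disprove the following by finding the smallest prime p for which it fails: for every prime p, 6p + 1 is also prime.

A counterexample is any prime p such that 6p + 1 is not prime; we check each in order.
The first 7 eligible values, up to p = 17, all satisfy the conclusion.
p = 19: 6p + 1 = 115 = 5 × 23, not prime.
So p = 19 is the smallest counterexample.

p = 19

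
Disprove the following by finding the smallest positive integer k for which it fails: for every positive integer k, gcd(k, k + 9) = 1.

k = 3

Check each positive integer k in order until gcd(k, k + 9) > 1.
k = 1: gcd(1, 10) = 1.
k = 2: gcd(2, 11) = 1.
k = 3: gcd(3, 12) = 3.
Hence k = 3 is a counterexample.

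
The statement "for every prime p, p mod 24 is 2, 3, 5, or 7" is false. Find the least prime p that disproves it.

We need the least prime p for which the claim fails.
The first 4 eligible values, up to p = 7, all satisfy the conclusion.
p = 11: 11 mod 24 = 11 — not in {2, 3, 5, 7}.

p = 11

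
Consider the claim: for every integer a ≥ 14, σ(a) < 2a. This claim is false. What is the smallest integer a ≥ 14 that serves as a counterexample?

a = 18

For a = 14, 15, 16, 17 the conclusion holds.
a = 18: σ(18) = 39; 39 ≥ 36.
Hence a = 18 is a counterexample.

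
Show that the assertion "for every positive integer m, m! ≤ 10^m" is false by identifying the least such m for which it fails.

m = 25

For m = 1, 2, 3, 4, …, 22, 23, 24 the conclusion holds.
m = 25: m! = 15511210043330985984000000 and 10^m = 10000000000000000000000000, so 15511210043330985984000000 > 10000000000000000000000000.
Thus m = 25 disproves the claim, and no smaller m works.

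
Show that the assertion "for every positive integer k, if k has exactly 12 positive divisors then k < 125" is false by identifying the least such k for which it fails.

k = 126

Check each positive integer k in order until k has exactly 12 positive divisors but the claim fails.
For k = 60, 72, 84, 90, 96, 108 the conclusion holds.
k = 126: τ(126) = 12; 126 ≥ 125.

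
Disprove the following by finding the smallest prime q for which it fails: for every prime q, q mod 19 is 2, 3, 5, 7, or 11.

q = 13

A counterexample is any prime q such that the claim fails; we check each in order.
The first 5 eligible values, up to q = 11, all satisfy the conclusion.
q = 13: 13 mod 19 = 13 — not in {2, 3, 5, 7, 11}.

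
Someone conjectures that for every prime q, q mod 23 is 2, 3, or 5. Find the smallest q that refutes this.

q = 7

A counterexample is any prime q such that the claim fails; we check each in order.
q = 2: 2 mod 23 = 2.
q = 3: 3 mod 23 = 3.
q = 5: 5 mod 23 = 5.
q = 7: 7 mod 23 = 7 — not in {2, 3, 5}.
Thus q = 7 disproves the claim, and no smaller q works.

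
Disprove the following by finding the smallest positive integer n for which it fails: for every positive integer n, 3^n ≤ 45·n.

n = 5

The first 4 eligible values, up to n = 4, all satisfy the conclusion.
n = 5: 3^n = 243 and 45·n = 225, so 243 > 225.
So n = 5 is the smallest counterexample.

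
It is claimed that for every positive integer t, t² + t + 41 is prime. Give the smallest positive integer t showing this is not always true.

For t = 1, 2, 3, 4, …, 37, 38, 39 the conclusion holds.
t = 40: t² + t + 41 = 1681 = 41 × 41, composite.

t = 40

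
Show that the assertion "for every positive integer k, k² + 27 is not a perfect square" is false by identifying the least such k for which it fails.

k = 3

For k = 1, 2 the conclusion holds.
k = 3: 3² + 27 = 36 = 6², a perfect square.
Hence k = 3 is a counterexample.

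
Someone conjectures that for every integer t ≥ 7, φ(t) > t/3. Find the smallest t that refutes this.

For t = 7, 8, 9, 10, 11 the conclusion holds.
t = 12: φ(12) = 4 and 12/3 = 4, so φ(12) ≤ 12/3.
Hence t = 12 is a counterexample.

t = 12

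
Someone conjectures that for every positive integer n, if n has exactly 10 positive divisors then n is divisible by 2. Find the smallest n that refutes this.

n = 405

Check each positive integer n in order until n has exactly 10 positive divisors but n is not divisible by 2.
For n = 48, 80, 112, 162, 176, 208, 272, 304, 368 the conclusion holds.
n = 405: τ(405) = 10; 405 mod 2 = 1.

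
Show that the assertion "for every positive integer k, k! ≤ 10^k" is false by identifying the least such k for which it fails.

k = 25

For k = 1, 2, 3, 4, …, 22, 23, 24 the conclusion holds.
k = 25: k! = 15511210043330985984000000 and 10^k = 10000000000000000000000000, so 15511210043330985984000000 > 10000000000000000000000000.
So k = 25 is the smallest counterexample.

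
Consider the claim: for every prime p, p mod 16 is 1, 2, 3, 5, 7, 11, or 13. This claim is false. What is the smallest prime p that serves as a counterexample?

We need the least prime p for which the claim fails.
The first 10 eligible values, up to p = 29, all satisfy the conclusion.
p = 31: 31 mod 16 = 15 — not in {1, 2, 3, 5, 7, 11, 13}.

p = 31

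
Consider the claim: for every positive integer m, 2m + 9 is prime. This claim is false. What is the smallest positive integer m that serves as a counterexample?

For m = 1, 2 the conclusion holds.
m = 3: 2m + 9 = 15 = 3 × 5, composite.

m = 3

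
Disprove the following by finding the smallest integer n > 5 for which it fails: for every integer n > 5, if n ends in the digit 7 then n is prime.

For n = 7, 17 the conclusion holds.
n = 27: 27 ends in 7; 27 = 3 × 9, composite.
Thus n = 27 disproves the claim, and no smaller n works.

n = 27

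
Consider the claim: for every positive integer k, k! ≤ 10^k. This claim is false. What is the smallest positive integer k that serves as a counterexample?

A counterexample is any positive integer k such that k! > 10^k; we check each in order.
For k = 1, 2, 3, 4, …, 22, 23, 24 the conclusion holds.
k = 25: k! = 15511210043330985984000000 and 10^k = 10000000000000000000000000, so 15511210043330985984000000 > 10000000000000000000000000.

k = 25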